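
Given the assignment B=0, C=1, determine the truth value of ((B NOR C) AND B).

Substituting: ((0 NOR 1) AND 0)
= 0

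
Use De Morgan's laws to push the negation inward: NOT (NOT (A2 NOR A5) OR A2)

(A2 NOR A5) AND NOT A2
De Morgan's: NOT(OR of terms) = AND of negations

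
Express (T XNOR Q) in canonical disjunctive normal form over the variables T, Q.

(NOT T AND NOT Q) OR (T AND Q)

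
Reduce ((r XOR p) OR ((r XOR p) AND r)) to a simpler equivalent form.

By absorption (E OR (E AND v) = E):
= (r XOR p)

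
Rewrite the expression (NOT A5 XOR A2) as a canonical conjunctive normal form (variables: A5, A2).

(A5 OR NOT A2) AND (NOT A5 OR A2)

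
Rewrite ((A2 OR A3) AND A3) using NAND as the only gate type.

((((A2 NAND A2) NAND (A3 NAND A3)) NAND A3) NAND (((A2 NAND A2) NAND (A3 NAND A3)) NAND A3))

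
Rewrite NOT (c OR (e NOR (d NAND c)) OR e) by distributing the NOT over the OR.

NOT c AND NOT (e NOR (d NAND c)) AND NOT e
De Morgan's: NOT(OR of terms) = AND of negations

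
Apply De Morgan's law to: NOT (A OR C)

NOT A AND NOT C
De Morgan's: NOT(OR of terms) = AND of negations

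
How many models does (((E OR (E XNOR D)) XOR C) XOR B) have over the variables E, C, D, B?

Satisfying assignments: (0,0,0,0), (0,0,1,1), (0,1,0,1), (0,1,1,0), (1,0,0,0), (1,0,1,0), (1,1,0,1), (1,1,1,1)
Count: 8 out of 16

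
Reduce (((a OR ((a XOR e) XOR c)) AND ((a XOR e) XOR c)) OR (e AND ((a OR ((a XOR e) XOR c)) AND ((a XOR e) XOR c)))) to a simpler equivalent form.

By absorption (E OR (E AND v) = E) then absorption (E AND (E OR v) = E):
= ((a XOR e) XOR c)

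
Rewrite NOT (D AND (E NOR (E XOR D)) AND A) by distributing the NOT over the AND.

NOT D OR NOT (E NOR (E XOR D)) OR NOT A
De Morgan's: NOT(AND of terms) = OR of negations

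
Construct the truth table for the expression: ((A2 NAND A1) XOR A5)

A5 | A2 | A1 | Output
---------------------
0 | 0 | 0 | 1
0 | 0 | 1 | 1
0 | 1 | 0 | 1
0 | 1 | 1 | 0
1 | 0 | 0 | 0
1 | 0 | 1 | 0
1 | 1 | 0 | 0
1 | 1 | 1 | 1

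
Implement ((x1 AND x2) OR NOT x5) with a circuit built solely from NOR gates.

((((x1 NOR x1) NOR (x2 NOR x2)) NOR (x5 NOR x5)) NOR (((x1 NOR x1) NOR (x2 NOR x2)) NOR (x5 NOR x5)))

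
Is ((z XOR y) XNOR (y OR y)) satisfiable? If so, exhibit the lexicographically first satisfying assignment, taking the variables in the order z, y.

z=0, y=0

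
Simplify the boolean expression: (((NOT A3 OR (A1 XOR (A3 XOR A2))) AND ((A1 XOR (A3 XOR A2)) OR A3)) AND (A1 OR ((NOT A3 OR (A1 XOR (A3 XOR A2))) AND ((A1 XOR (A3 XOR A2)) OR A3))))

By absorption (E AND (E OR v) = E) then distribution ((E OR v) AND (E OR NOT v) = E):
= (A1 XOR (A3 XOR A2))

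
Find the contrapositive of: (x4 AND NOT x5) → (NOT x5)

Contrapositive: x5 → NOT (x4 AND NOT x5)
Note: A statement and its contrapositive are logically equivalent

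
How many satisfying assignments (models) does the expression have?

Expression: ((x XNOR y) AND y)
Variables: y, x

Satisfying assignments: (1,1)
Count: 1 out of 4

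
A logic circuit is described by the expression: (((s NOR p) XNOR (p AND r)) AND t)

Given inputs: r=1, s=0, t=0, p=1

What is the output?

Substituting: (((0 NOR 1) XNOR (1 AND 1)) AND 0)
= 0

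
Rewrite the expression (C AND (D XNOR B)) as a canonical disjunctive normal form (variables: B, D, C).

(NOT B AND NOT D AND C) OR (B AND D AND C)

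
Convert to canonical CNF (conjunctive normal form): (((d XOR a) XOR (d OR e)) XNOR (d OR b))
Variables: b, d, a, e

(b OR d OR a OR NOT e) AND (b OR d OR NOT a OR e) AND (b OR NOT d OR a OR e) AND (b OR NOT d OR a OR NOT e) AND (NOT b OR d OR a OR e) AND (NOT b OR d OR NOT a OR NOT e) AND (NOT b OR NOT d OR a OR e) AND (NOT b OR NOT d OR a OR NOT e)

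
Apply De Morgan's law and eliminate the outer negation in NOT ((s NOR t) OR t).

NOT (s NOR t) AND NOT t
De Morgan's: NOT(OR of terms) = AND of negations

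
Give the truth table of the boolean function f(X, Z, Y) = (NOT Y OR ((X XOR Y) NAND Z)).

X | Z | Y | Output
------------------
0 | 0 | 0 | 1
0 | 0 | 1 | 1
0 | 1 | 0 | 1
0 | 1 | 1 | 0
1 | 0 | 0 | 1
1 | 0 | 1 | 1
1 | 1 | 0 | 1
1 | 1 | 1 | 1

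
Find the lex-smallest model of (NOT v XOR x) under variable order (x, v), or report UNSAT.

x=0, v=0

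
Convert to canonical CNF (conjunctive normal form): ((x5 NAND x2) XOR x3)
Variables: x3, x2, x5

(x3 OR NOT x2 OR NOT x5) AND (NOT x3 OR x2 OR x5) AND (NOT x3 OR x2 OR NOT x5) AND (NOT x3 OR NOT x2 OR x5)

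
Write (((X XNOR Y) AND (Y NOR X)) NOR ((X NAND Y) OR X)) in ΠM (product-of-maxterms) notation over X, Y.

ΠM(0, 1, 2, 3) = (X OR Y) AND (X OR NOT Y) AND (NOT X OR Y) AND (NOT X OR NOT Y)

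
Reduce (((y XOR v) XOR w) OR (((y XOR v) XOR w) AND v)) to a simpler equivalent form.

By absorption (E OR (E AND v) = E):
= ((y XOR v) XOR w)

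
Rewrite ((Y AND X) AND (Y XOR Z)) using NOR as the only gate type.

((((Y NOR Y) NOR (X NOR X)) NOR ((Y NOR Y) NOR (X NOR X))) NOR (((((Y NOR Z) NOR (Y NOR Z)) NOR ((Y NOR Z) NOR (Y NOR Z))) NOR ((((Y NOR Y) NOR (Z NOR Z)) NOR ((Y NOR Y) NOR (Z NOR Z))) NOR (((Y NOR Y) NOR (Z NOR Z)) NOR ((Y NOR Y) NOR (Z NOR Z))))) NOR ((((Y NOR Z) NOR (Y NOR Z)) NOR ((Y NOR Z) NOR (Y NOR Z))) NOR ((((Y NOR Y) NOR (Z NOR Z)) NOR ((Y NOR Y) NOR (Z NOR Z))) NOR (((Y NOR Y) NOR (Z NOR Z)) NOR ((Y NOR Y) NOR (Z NOR Z)))))))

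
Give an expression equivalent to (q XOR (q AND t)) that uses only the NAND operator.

((q NAND (q NAND ((q NAND t) NAND (q NAND t)))) NAND (((q NAND t) NAND (q NAND t)) NAND (q NAND ((q NAND t) NAND (q NAND t)))))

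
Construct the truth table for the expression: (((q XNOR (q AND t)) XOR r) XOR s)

r | s | t | q | Output
----------------------
0 | 0 | 0 | 0 | 1
0 | 0 | 0 | 1 | 0
0 | 0 | 1 | 0 | 1
0 | 0 | 1 | 1 | 1
0 | 1 | 0 | 0 | 0
0 | 1 | 0 | 1 | 1
0 | 1 | 1 | 0 | 0
0 | 1 | 1 | 1 | 0
1 | 0 | 0 | 0 | 0
1 | 0 | 0 | 1 | 1
1 | 0 | 1 | 0 | 0
1 | 0 | 1 | 1 | 0
1 | 1 | 0 | 0 | 1
1 | 1 | 0 | 1 | 0
1 | 1 | 1 | 0 | 1
1 | 1 | 1 | 1 | 1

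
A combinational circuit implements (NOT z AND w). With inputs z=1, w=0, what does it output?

Substituting: (NOT 1 AND 0)
= 0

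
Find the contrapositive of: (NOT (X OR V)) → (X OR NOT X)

Contrapositive: NOT (X OR NOT X) → (X OR V)
Note: A statement and its contrapositive are logically equivalent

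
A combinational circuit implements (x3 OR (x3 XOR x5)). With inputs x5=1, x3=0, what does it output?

Substituting: (0 OR (0 XOR 1))
= 1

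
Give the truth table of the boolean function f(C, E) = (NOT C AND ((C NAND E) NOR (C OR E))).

C | E | Output
--------------
0 | 0 | 0
0 | 1 | 0
1 | 0 | 0
1 | 1 | 0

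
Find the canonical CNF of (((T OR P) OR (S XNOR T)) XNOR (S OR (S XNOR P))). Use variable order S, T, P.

(S OR T OR NOT P) AND (S OR NOT T OR NOT P) AND (NOT S OR T OR P)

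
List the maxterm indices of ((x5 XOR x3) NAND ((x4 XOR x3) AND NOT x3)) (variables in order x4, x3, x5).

ΠM(5) = (NOT x4 OR x3 OR NOT x5)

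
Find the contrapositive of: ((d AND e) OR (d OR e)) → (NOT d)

Contrapositive: d → NOT ((d AND e) OR (d OR e))
Note: A statement and its contrapositive are logically equivalent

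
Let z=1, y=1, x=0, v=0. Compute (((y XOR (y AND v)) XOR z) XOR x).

Substituting: (((1 XOR (1 AND 0)) XOR 1) XOR 0)
= 0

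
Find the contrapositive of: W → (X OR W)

Contrapositive: NOT (X OR W) → NOT W
Note: A statement and its contrapositive are logically equivalent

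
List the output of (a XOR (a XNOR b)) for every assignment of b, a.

b | a | Output
--------------
0 | 0 | 1
0 | 1 | 1
1 | 0 | 0
1 | 1 | 0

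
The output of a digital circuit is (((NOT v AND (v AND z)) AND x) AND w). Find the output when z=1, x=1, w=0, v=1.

Substituting: (((NOT 1 AND (1 AND 1)) AND 1) AND 0)
= 0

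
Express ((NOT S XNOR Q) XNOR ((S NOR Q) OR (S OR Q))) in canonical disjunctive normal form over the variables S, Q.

(NOT S AND Q) OR (S AND NOT Q)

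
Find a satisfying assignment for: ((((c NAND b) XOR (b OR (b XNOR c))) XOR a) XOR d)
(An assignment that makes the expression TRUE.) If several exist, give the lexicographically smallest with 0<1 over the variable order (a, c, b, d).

a=0, c=0, b=0, d=1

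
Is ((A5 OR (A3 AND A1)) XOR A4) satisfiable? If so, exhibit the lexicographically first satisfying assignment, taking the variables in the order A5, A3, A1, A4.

A5=0, A3=0, A1=0, A4=1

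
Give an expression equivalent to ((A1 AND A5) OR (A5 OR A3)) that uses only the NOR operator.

((((A1 NOR A1) NOR (A5 NOR A5)) NOR ((A5 NOR A3) NOR (A5 NOR A3))) NOR (((A1 NOR A1) NOR (A5 NOR A5)) NOR ((A5 NOR A3) NOR (A5 NOR A3))))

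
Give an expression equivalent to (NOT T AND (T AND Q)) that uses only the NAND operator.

(((T NAND T) NAND ((T NAND Q) NAND (T NAND Q))) NAND ((T NAND T) NAND ((T NAND Q) NAND (T NAND Q))))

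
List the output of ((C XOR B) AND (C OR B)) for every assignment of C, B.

C | B | Output
--------------
0 | 0 | 0
0 | 1 | 1
1 | 0 | 1
1 | 1 | 0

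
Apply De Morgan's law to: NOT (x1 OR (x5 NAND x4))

NOT x1 AND NOT (x5 NAND x4)
De Morgan's: NOT(OR of terms) = AND of negations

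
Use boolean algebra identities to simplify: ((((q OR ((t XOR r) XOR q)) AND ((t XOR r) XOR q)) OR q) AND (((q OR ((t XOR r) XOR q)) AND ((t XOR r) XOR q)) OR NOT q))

By distribution ((E OR v) AND (E OR NOT v) = E) then absorption (E AND (E OR v) = E):
= ((t XOR r) XOR q)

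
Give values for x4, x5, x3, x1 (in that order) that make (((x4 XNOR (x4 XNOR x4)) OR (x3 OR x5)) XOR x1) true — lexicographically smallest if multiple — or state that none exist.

x4=0, x5=0, x3=0, x1=1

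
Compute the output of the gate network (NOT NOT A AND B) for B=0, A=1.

Substituting: (NOT NOT 1 AND 0)
= 0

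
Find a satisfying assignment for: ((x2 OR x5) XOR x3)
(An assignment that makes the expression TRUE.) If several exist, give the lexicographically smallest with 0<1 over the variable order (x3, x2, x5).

x3=0, x2=0, x5=1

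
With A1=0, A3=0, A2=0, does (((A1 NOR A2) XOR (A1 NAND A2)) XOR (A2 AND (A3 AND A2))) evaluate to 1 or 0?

Substituting: (((0 NOR 0) XOR (0 NAND 0)) XOR (0 AND (0 AND 0)))
= 0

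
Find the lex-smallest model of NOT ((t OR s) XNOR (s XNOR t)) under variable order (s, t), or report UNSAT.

s=0, t=0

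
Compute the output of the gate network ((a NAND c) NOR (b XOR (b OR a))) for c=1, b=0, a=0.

Substituting: ((0 NAND 1) NOR (0 XOR (0 OR 0)))
= 0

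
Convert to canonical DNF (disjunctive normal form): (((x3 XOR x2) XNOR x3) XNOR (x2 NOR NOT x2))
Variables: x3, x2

(NOT x3 AND x2) OR (x3 AND x2)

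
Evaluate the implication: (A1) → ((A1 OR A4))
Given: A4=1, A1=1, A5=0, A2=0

Antecedent (A1) = 1; consequent ((A1 OR A4)) = 1.
1 → 1 = 1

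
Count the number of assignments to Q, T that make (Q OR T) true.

Satisfying assignments: (0,1), (1,0), (1,1)
Count: 3 out of 4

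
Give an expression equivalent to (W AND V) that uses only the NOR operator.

((W NOR W) NOR (V NOR V))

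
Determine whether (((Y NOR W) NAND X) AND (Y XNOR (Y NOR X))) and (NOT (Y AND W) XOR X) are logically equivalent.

No. Counterexample: with Y=0, X=0, W=0, Expression 1 = 0 but Expression 2 = 1.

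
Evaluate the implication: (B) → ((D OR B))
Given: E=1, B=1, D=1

Antecedent (B) = 1; consequent ((D OR B)) = 1.
1 → 1 = 1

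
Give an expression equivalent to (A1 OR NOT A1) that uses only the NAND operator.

((A1 NAND A1) NAND ((A1 NAND A1) NAND (A1 NAND A1)))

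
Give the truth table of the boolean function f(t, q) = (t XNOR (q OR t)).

t | q | Output
--------------
0 | 0 | 1
0 | 1 | 0
1 | 0 | 1
1 | 1 | 1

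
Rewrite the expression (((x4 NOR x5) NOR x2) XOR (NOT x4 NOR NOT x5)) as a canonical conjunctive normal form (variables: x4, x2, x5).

(x4 OR x2 OR x5) AND (x4 OR NOT x2 OR x5) AND (x4 OR NOT x2 OR NOT x5) AND (NOT x4 OR x2 OR NOT x5) AND (NOT x4 OR NOT x2 OR x5)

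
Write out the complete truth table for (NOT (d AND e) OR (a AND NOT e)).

e | a | d | Output
------------------
0 | 0 | 0 | 1
0 | 0 | 1 | 1
0 | 1 | 0 | 1
0 | 1 | 1 | 1
1 | 0 | 0 | 1
1 | 0 | 1 | 0
1 | 1 | 0 | 1
1 | 1 | 1 | 0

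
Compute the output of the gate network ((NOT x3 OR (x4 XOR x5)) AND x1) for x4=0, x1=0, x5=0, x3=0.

Substituting: ((NOT 0 OR (0 XOR 0)) AND 0)
= 0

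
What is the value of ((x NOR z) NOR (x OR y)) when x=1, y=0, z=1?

Substituting: ((1 NOR 1) NOR (1 OR 0))
= 0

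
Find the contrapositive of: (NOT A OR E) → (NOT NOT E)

Contrapositive: NOT E → NOT (NOT A OR E)
Note: A statement and its contrapositive are logically equivalent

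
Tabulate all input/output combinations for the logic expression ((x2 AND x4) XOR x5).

x5 | x4 | x2 | Output
---------------------
0 | 0 | 0 | 0
0 | 0 | 1 | 0
0 | 1 | 0 | 0
0 | 1 | 1 | 1
1 | 0 | 0 | 1
1 | 0 | 1 | 1
1 | 1 | 0 | 1
1 | 1 | 1 | 0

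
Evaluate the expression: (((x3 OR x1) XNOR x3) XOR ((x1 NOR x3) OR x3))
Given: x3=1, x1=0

Substituting: (((1 OR 0) XNOR 1) XOR ((0 NOR 1) OR 1))
= 0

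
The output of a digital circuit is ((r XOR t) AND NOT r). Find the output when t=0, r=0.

Substituting: ((0 XOR 0) AND NOT 0)
= 0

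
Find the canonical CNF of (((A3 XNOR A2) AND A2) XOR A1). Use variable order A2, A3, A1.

(A2 OR A3 OR A1) AND (A2 OR NOT A3 OR A1) AND (NOT A2 OR A3 OR A1) AND (NOT A2 OR NOT A3 OR NOT A1)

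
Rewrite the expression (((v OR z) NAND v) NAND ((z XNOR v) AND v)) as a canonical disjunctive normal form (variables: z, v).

(NOT z AND NOT v) OR (NOT z AND v) OR (z AND NOT v) OR (z AND v)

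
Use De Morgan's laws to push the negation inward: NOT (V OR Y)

NOT V AND NOT Y
De Morgan's: NOT(OR of terms) = AND of negations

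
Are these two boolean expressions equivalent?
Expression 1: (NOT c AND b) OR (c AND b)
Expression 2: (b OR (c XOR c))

Yes, they are equivalent — the two output columns agree on all 4 assignments:
c | b | Expression 1 | Expression 2
-----------------------------------
0 | 0 | 0 | 0
0 | 1 | 1 | 1
1 | 0 | 0 | 0
1 | 1 | 1 | 1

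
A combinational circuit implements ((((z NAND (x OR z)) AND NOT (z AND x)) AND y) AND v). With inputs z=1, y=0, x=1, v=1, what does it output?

Substituting: ((((1 NAND (1 OR 1)) AND NOT (1 AND 1)) AND 0) AND 1)
= 0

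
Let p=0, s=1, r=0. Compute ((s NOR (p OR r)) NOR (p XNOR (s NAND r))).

Substituting: ((1 NOR (0 OR 0)) NOR (0 XNOR (1 NAND 0)))
= 1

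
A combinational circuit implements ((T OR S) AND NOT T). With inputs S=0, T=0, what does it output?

Substituting: ((0 OR 0) AND NOT 0)
= 0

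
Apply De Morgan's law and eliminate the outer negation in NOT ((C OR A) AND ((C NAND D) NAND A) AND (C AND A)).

NOT (C OR A) OR NOT ((C NAND D) NAND A) OR NOT (C AND A)
De Morgan's: NOT(AND of terms) = OR of negations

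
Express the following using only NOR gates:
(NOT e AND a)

(((e NOR e) NOR (e NOR e)) NOR (a NOR a))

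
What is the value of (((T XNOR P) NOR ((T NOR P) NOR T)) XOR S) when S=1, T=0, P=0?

Substituting: (((0 XNOR 0) NOR ((0 NOR 0) NOR 0)) XOR 1)
= 1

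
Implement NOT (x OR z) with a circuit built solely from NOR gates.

(((x NOR z) NOR (x NOR z)) NOR ((x NOR z) NOR (x NOR z)))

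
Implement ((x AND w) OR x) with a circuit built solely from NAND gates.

((((x NAND w) NAND (x NAND w)) NAND ((x NAND w) NAND (x NAND w))) NAND (x NAND x))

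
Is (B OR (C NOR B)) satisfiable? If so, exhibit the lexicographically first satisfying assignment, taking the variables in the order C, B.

C=0, B=0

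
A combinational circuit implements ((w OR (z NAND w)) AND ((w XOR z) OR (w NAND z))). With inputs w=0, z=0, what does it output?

Substituting: ((0 OR (0 NAND 0)) AND ((0 XOR 0) OR (0 NAND 0)))
= 1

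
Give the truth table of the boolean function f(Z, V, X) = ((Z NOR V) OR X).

Z | V | X | Output
------------------
0 | 0 | 0 | 1
0 | 0 | 1 | 1
0 | 1 | 0 | 0
0 | 1 | 1 | 1
1 | 0 | 0 | 0
1 | 0 | 1 | 1
1 | 1 | 0 | 0
1 | 1 | 1 | 1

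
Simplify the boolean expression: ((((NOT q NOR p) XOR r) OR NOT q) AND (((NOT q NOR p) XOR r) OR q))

By distribution ((E OR v) AND (E OR NOT v) = E):
= ((NOT q NOR p) XOR r)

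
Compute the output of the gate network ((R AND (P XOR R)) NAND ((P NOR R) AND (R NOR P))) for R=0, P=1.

Substituting: ((0 AND (1 XOR 0)) NAND ((1 NOR 0) AND (0 NOR 1)))
= 1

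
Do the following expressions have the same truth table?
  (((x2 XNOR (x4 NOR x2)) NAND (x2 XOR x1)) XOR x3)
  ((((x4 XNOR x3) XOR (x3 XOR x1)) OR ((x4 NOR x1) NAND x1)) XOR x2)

No. Counterexample: with x1=0, x4=0, x3=0, x2=1, Expression 1 = 1 but Expression 2 = 0.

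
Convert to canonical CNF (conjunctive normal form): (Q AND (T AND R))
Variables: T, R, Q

(T OR R OR Q) AND (T OR R OR NOT Q) AND (T OR NOT R OR Q) AND (T OR NOT R OR NOT Q) AND (NOT T OR R OR Q) AND (NOT T OR R OR NOT Q) AND (NOT T OR NOT R OR Q)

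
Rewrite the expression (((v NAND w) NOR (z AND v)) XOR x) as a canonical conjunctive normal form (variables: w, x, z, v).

(w OR x OR z OR v) AND (w OR x OR z OR NOT v) AND (w OR x OR NOT z OR v) AND (w OR x OR NOT z OR NOT v) AND (NOT w OR x OR z OR v) AND (NOT w OR x OR NOT z OR v) AND (NOT w OR x OR NOT z OR NOT v) AND (NOT w OR NOT x OR z OR NOT v)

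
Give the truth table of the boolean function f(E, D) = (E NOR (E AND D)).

E | D | Output
--------------
0 | 0 | 1
0 | 1 | 1
1 | 0 | 0
1 | 1 | 0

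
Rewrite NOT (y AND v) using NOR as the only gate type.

(((y NOR y) NOR (v NOR v)) NOR ((y NOR y) NOR (v NOR v)))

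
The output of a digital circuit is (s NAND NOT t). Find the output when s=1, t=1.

Substituting: (1 NAND NOT 1)
= 1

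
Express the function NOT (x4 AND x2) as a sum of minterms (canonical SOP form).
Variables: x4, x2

Σm(0, 1, 2) = (NOT x4 AND NOT x2) OR (NOT x4 AND x2) OR (x4 AND NOT x2)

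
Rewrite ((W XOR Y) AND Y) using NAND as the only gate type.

((((W NAND (W NAND Y)) NAND (Y NAND (W NAND Y))) NAND Y) NAND (((W NAND (W NAND Y)) NAND (Y NAND (W NAND Y))) NAND Y))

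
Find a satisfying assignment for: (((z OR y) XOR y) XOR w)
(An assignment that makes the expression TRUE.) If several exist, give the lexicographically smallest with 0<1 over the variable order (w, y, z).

w=0, y=0, z=1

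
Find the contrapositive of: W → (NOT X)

Contrapositive: X → NOT W
Note: A statement and its contrapositive are logically equivalent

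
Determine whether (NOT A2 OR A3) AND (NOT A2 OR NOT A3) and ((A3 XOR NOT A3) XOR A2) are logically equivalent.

Yes, they are equivalent — the two output columns agree on all 4 assignments:
A2 | A3 | Expression 1 | Expression 2
-------------------------------------
0 | 0 | 1 | 1
0 | 1 | 1 | 1
1 | 0 | 0 | 0
1 | 1 | 0 | 0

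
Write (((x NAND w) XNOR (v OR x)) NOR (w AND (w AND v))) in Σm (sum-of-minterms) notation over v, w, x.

Σm(0, 2, 3) = (NOT v AND NOT w AND NOT x) OR (NOT v AND w AND NOT x) OR (NOT v AND w AND x)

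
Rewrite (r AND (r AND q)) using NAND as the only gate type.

((r NAND ((r NAND q) NAND (r NAND q))) NAND (r NAND ((r NAND q) NAND (r NAND q))))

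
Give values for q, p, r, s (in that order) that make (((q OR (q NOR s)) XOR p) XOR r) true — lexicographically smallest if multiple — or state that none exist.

q=0, p=0, r=0, s=0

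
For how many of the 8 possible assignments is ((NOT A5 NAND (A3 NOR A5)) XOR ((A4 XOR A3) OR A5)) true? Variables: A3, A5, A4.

Satisfying assignments: (0,0,1), (1,0,1)
Count: 2 out of 8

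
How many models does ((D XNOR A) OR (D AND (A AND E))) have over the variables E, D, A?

Satisfying assignments: (0,0,0), (0,1,1), (1,0,0), (1,1,1)
Count: 4 out of 8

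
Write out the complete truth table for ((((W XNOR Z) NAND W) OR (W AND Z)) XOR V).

W | Z | V | Output
------------------
0 | 0 | 0 | 1
0 | 0 | 1 | 0
0 | 1 | 0 | 1
0 | 1 | 1 | 0
1 | 0 | 0 | 1
1 | 0 | 1 | 0
1 | 1 | 0 | 1
1 | 1 | 1 | 0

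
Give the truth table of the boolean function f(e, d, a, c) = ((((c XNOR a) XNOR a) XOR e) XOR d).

e | d | a | c | Output
----------------------
0 | 0 | 0 | 0 | 0
0 | 0 | 0 | 1 | 1
0 | 0 | 1 | 0 | 0
0 | 0 | 1 | 1 | 1
0 | 1 | 0 | 0 | 1
0 | 1 | 0 | 1 | 0
0 | 1 | 1 | 0 | 1
0 | 1 | 1 | 1 | 0
1 | 0 | 0 | 0 | 1
1 | 0 | 0 | 1 | 0
1 | 0 | 1 | 0 | 1
1 | 0 | 1 | 1 | 0
1 | 1 | 0 | 0 | 0
1 | 1 | 0 | 1 | 1
1 | 1 | 1 | 0 | 0
1 | 1 | 1 | 1 | 1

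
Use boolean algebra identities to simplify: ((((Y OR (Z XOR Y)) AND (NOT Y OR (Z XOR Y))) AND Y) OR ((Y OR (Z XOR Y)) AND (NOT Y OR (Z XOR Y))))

By absorption (E OR (E AND v) = E) then distribution ((E OR v) AND (E OR NOT v) = E):
= (Z XOR Y)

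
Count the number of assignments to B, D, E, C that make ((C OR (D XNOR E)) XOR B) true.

Satisfying assignments: (0,0,0,0), (0,0,0,1), (0,0,1,1), (0,1,0,1), (0,1,1,0), (0,1,1,1), (1,0,1,0), (1,1,0,0)
Count: 8 out of 16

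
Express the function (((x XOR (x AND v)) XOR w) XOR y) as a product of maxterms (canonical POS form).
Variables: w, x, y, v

ΠM(0, 1, 5, 6, 10, 11, 12, 15) = (w OR x OR y OR v) AND (w OR x OR y OR NOT v) AND (w OR NOT x OR y OR NOT v) AND (w OR NOT x OR NOT y OR v) AND (NOT w OR x OR NOT y OR v) AND (NOT w OR x OR NOT y OR NOT v) AND (NOT w OR NOT x OR y OR v) AND (NOT w OR NOT x OR NOT y OR NOT v)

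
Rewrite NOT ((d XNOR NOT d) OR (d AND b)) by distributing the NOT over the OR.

NOT (d XNOR NOT d) AND NOT (d AND b)
De Morgan's: NOT(OR of terms) = AND of negations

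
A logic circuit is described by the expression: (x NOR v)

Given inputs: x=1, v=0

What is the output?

Substituting: (1 NOR 0)
= 0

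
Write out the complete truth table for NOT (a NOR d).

d | a | Output
--------------
0 | 0 | 0
0 | 1 | 1
1 | 0 | 1
1 | 1 | 1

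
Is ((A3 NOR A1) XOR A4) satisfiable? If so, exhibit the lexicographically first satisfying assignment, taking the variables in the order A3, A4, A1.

A3=0, A4=0, A1=0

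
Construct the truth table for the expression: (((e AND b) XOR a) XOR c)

a | b | e | c | Output
----------------------
0 | 0 | 0 | 0 | 0
0 | 0 | 0 | 1 | 1
0 | 0 | 1 | 0 | 0
0 | 0 | 1 | 1 | 1
0 | 1 | 0 | 0 | 0
0 | 1 | 0 | 1 | 1
0 | 1 | 1 | 0 | 1
0 | 1 | 1 | 1 | 0
1 | 0 | 0 | 0 | 1
1 | 0 | 0 | 1 | 0
1 | 0 | 1 | 0 | 1
1 | 0 | 1 | 1 | 0
1 | 1 | 0 | 0 | 1
1 | 1 | 0 | 1 | 0
1 | 1 | 1 | 0 | 0
1 | 1 | 1 | 1 | 1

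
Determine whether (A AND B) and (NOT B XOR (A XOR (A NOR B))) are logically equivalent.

Yes, they are equivalent — the two output columns agree on all 4 assignments:
A | B | Expression 1 | Expression 2
-----------------------------------
0 | 0 | 0 | 0
0 | 1 | 0 | 0
1 | 0 | 0 | 0
1 | 1 | 1 | 1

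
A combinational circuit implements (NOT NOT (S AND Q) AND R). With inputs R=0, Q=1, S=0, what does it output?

Substituting: (NOT NOT (0 AND 1) AND 0)
= 0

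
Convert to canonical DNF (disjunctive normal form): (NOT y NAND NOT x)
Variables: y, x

(NOT y AND x) OR (y AND NOT x) OR (y AND x)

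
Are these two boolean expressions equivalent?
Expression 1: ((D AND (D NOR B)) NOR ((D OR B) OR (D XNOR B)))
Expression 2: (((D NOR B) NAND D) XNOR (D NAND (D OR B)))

No. Counterexample: with D=0, B=0, Expression 1 = 0 but Expression 2 = 1.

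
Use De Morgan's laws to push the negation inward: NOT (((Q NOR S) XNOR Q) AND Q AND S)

NOT ((Q NOR S) XNOR Q) OR NOT Q OR NOT S
De Morgan's: NOT(AND of terms) = OR of negations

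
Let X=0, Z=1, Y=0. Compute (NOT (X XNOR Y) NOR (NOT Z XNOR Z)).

Substituting: (NOT (0 XNOR 0) NOR (NOT 1 XNOR 1))
= 1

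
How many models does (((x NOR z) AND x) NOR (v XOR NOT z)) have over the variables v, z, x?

Satisfying assignments: (0,1,0), (0,1,1), (1,0,0), (1,0,1)
Count: 4 out of 8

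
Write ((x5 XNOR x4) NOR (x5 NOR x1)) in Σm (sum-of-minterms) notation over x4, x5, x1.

Σm(2, 3, 5) = (NOT x4 AND x5 AND NOT x1) OR (NOT x4 AND x5 AND x1) OR (x4 AND NOT x5 AND x1)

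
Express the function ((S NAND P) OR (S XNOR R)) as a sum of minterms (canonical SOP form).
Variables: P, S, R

Σm(0, 1, 2, 3, 4, 5, 7) = (NOT P AND NOT S AND NOT R) OR (NOT P AND NOT S AND R) OR (NOT P AND S AND NOT R) OR (NOT P AND S AND R) OR (P AND NOT S AND NOT R) OR (P AND NOT S AND R) OR (P AND S AND R)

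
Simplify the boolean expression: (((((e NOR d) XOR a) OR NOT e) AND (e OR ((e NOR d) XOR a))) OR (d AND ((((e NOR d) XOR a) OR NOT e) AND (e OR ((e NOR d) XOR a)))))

By absorption (E OR (E AND v) = E) then distribution ((E OR v) AND (E OR NOT v) = E):
= ((e NOR d) XOR a)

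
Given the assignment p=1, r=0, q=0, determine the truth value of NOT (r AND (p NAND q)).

Substituting: NOT (0 AND (1 NAND 0))
= 1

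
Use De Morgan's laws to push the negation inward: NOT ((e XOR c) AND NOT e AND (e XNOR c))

NOT (e XOR c) OR e OR NOT (e XNOR c)
De Morgan's: NOT(AND of terms) = OR of negations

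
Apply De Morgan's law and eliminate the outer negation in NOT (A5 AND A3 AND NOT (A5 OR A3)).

NOT A5 OR NOT A3 OR (A5 OR A3)
De Morgan's: NOT(AND of terms) = OR of negations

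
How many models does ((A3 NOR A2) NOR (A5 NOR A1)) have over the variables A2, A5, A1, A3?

Satisfying assignments: (0,0,1,1), (0,1,0,1), (0,1,1,1), (1,0,1,0), (1,0,1,1), (1,1,0,0), (1,1,0,1), (1,1,1,0), (1,1,1,1)
Count: 9 out of 16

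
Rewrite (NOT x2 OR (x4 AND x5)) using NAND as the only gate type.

(((x2 NAND x2) NAND (x2 NAND x2)) NAND (((x4 NAND x5) NAND (x4 NAND x5)) NAND ((x4 NAND x5) NAND (x4 NAND x5))))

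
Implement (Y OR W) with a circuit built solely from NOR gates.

((Y NOR W) NOR (Y NOR W))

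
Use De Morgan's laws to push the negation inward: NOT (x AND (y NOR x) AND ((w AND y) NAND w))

NOT x OR NOT (y NOR x) OR NOT ((w AND y) NAND w)
De Morgan's: NOT(AND of terms) = OR of negations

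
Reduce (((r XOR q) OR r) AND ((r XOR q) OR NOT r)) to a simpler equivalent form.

By distribution ((E OR v) AND (E OR NOT v) = E):
= (r XOR q)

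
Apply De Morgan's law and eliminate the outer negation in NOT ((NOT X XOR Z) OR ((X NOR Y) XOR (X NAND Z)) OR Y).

NOT (NOT X XOR Z) AND NOT ((X NOR Y) XOR (X NAND Z)) AND NOT Y
De Morgan's: NOT(OR of terms) = AND of negations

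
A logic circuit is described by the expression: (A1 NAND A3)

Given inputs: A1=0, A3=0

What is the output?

Substituting: (0 NAND 0)
= 1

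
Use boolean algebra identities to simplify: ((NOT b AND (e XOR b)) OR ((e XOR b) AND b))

By distribution ((E AND v) OR (E AND NOT v) = E):
= (e XOR b)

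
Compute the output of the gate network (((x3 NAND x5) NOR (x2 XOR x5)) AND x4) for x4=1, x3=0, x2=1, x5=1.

Substituting: (((0 NAND 1) NOR (1 XOR 1)) AND 1)
= 0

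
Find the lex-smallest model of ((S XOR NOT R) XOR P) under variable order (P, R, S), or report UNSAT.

P=0, R=0, S=0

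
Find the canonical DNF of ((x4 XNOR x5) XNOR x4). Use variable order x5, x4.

(x5 AND NOT x4) OR (x5 AND x4)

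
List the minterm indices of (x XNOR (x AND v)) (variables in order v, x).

Σm(0, 2, 3) = (NOT v AND NOT x) OR (v AND NOT x) OR (v AND x)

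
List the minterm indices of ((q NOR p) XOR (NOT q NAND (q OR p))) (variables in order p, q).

Σm(1, 3) = (NOT p AND q) OR (p AND q)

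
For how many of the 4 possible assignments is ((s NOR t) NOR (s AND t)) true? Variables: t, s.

Satisfying assignments: (0,1), (1,0)
Count: 2 out of 4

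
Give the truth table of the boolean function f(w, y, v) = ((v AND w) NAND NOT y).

w | y | v | Output
------------------
0 | 0 | 0 | 1
0 | 0 | 1 | 1
0 | 1 | 0 | 1
0 | 1 | 1 | 1
1 | 0 | 0 | 1
1 | 0 | 1 | 0
1 | 1 | 0 | 1
1 | 1 | 1 | 1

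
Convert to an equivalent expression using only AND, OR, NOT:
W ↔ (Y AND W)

(W AND (Y AND W)) OR (NOT W AND NOT (Y AND W))
(Biconditional = both true or both false)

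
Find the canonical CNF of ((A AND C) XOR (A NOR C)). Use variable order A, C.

(A OR NOT C) AND (NOT A OR C)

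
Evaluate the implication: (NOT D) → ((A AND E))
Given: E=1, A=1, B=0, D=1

Antecedent (NOT D) = 0; consequent ((A AND E)) = 1.
0 → 1 = 1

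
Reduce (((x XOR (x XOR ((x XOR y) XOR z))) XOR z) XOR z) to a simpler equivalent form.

By XOR self-cancellation ((E XOR v) XOR v = E) then XOR self-cancellation ((E XOR v) XOR v = E):
= ((x XOR y) XOR z)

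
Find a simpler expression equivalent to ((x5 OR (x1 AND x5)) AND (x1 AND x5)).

By absorption (E AND (E OR v) = E):
= (x1 AND x5)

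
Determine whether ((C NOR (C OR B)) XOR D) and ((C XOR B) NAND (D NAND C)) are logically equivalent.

No. Counterexample: with B=0, C=0, D=1, Expression 1 = 0 but Expression 2 = 1.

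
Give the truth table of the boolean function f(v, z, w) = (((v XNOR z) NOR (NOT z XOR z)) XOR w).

v | z | w | Output
------------------
0 | 0 | 0 | 0
0 | 0 | 1 | 1
0 | 1 | 0 | 0
0 | 1 | 1 | 1
1 | 0 | 0 | 0
1 | 0 | 1 | 1
1 | 1 | 0 | 0
1 | 1 | 1 | 1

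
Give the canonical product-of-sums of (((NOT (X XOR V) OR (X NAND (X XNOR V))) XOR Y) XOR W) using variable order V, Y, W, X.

ΠM(2, 3, 4, 5, 10, 11, 12, 13) = (V OR Y OR NOT W OR X) AND (V OR Y OR NOT W OR NOT X) AND (V OR NOT Y OR W OR X) AND (V OR NOT Y OR W OR NOT X) AND (NOT V OR Y OR NOT W OR X) AND (NOT V OR Y OR NOT W OR NOT X) AND (NOT V OR NOT Y OR W OR X) AND (NOT V OR NOT Y OR W OR NOT X)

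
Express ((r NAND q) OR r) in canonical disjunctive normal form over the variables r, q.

(NOT r AND NOT q) OR (NOT r AND q) OR (r AND NOT q) OR (r AND q)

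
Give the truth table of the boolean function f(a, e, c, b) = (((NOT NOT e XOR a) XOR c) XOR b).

a | e | c | b | Output
----------------------
0 | 0 | 0 | 0 | 0
0 | 0 | 0 | 1 | 1
0 | 0 | 1 | 0 | 1
0 | 0 | 1 | 1 | 0
0 | 1 | 0 | 0 | 1
0 | 1 | 0 | 1 | 0
0 | 1 | 1 | 0 | 0
0 | 1 | 1 | 1 | 1
1 | 0 | 0 | 0 | 1
1 | 0 | 0 | 1 | 0
1 | 0 | 1 | 0 | 0
1 | 0 | 1 | 1 | 1
1 | 1 | 0 | 0 | 0
1 | 1 | 0 | 1 | 1
1 | 1 | 1 | 0 | 1
1 | 1 | 1 | 1 | 0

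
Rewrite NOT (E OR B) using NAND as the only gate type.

(((E NAND E) NAND (B NAND B)) NAND ((E NAND E) NAND (B NAND B)))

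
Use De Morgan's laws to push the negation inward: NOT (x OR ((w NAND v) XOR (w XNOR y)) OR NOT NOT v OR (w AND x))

NOT x AND NOT ((w NAND v) XOR (w XNOR y)) AND NOT v AND NOT (w AND x)
De Morgan's: NOT(OR of terms) = AND of negations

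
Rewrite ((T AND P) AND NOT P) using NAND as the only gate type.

((((T NAND P) NAND (T NAND P)) NAND (P NAND P)) NAND (((T NAND P) NAND (T NAND P)) NAND (P NAND P)))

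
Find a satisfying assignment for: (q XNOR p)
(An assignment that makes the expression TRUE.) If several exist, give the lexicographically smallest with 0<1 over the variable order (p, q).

p=0, q=0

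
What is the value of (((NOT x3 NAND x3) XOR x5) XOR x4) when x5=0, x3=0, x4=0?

Substituting: (((NOT 0 NAND 0) XOR 0) XOR 0)
= 1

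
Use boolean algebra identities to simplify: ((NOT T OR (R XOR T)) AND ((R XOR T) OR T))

By distribution ((E OR v) AND (E OR NOT v) = E):
= (R XOR T)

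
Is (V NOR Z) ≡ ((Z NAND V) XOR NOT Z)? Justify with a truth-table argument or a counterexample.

No. Counterexample: with V=0, Z=0, Expression 1 = 1 but Expression 2 = 0.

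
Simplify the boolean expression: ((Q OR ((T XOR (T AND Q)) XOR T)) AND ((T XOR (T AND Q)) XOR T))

By absorption (E AND (E OR v) = E) then XOR self-cancellation ((E XOR v) XOR v = E):
= (T AND Q)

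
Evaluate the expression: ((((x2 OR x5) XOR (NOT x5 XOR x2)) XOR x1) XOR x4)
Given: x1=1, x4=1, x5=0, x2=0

Substituting: ((((0 OR 0) XOR (NOT 0 XOR 0)) XOR 1) XOR 1)
= 1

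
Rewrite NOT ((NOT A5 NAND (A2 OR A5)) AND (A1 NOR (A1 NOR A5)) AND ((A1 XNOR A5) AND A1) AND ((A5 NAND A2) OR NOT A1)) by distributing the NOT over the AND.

NOT (NOT A5 NAND (A2 OR A5)) OR NOT (A1 NOR (A1 NOR A5)) OR NOT ((A1 XNOR A5) AND A1) OR NOT ((A5 NAND A2) OR NOT A1)
De Morgan's: NOT(AND of terms) = OR of negations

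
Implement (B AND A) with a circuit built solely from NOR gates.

((B NOR B) NOR (A NOR A))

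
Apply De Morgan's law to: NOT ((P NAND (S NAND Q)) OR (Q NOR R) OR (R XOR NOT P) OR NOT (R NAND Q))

NOT (P NAND (S NAND Q)) AND NOT (Q NOR R) AND NOT (R XOR NOT P) AND (R NAND Q)
De Morgan's: NOT(OR of terms) = AND of negations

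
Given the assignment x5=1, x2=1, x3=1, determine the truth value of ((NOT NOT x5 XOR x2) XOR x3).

Substituting: ((NOT NOT 1 XOR 1) XOR 1)
= 1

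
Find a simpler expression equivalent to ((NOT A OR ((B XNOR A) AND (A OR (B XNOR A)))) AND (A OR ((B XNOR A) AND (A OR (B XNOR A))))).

By distribution ((E OR v) AND (E OR NOT v) = E) then absorption (E AND (E OR v) = E):
= (B XNOR A)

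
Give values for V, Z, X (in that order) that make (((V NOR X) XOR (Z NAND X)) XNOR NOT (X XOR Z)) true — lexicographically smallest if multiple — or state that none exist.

V=0, Z=1, X=0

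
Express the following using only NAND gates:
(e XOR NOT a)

((e NAND (e NAND (a NAND a))) NAND ((a NAND a) NAND (e NAND (a NAND a))))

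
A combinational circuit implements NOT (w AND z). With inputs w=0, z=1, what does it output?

Substituting: NOT (0 AND 1)
= 1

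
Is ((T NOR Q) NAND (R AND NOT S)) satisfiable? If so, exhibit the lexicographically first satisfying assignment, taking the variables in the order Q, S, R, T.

Q=0, S=0, R=0, T=0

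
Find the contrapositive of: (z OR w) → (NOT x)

Contrapositive: x → NOT (z OR w)
Note: A statement and its contrapositive are logically equivalent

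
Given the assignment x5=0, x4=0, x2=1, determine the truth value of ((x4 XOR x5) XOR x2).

Substituting: ((0 XOR 0) XOR 1)
= 1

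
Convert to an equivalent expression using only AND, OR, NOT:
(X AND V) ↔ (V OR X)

((X AND V) AND (V OR X)) OR (NOT (X AND V) AND NOT (V OR X))
(Biconditional = both true or both false)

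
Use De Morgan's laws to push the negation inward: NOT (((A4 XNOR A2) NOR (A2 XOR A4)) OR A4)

NOT ((A4 XNOR A2) NOR (A2 XOR A4)) AND NOT A4
De Morgan's: NOT(OR of terms) = AND of negations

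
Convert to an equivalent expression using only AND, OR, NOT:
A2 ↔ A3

(A2 AND A3) OR (NOT A2 AND NOT A3)
(Biconditional = both true or both false)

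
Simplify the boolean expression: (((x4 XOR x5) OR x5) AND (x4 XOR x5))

By absorption (E AND (E OR v) = E):
= (x4 XOR x5)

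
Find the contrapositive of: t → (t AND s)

Contrapositive: NOT (t AND s) → NOT t
Note: A statement and its contrapositive are logically equivalent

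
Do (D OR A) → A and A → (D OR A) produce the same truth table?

No, Converse is not equivalent to original (counterexample: A=0, D=1)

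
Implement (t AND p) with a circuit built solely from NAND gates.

((t NAND p) NAND (t NAND p))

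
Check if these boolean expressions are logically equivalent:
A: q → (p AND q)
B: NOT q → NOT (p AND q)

No, Inverse is not equivalent to original (counterexample: q=1, p=0)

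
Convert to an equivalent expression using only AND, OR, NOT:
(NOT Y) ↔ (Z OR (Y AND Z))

((NOT Y) AND (Z OR (Y AND Z))) OR (Y AND NOT (Z OR (Y AND Z)))
(Biconditional = both true or both false)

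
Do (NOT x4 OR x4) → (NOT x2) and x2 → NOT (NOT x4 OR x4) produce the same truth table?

Yes, Contrapositive is always equivalent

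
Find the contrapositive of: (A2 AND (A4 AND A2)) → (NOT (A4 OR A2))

Contrapositive: (A4 OR A2) → NOT (A2 AND (A4 AND A2))
Note: A statement and its contrapositive are logically equivalent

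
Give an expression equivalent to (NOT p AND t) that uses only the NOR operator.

(((p NOR p) NOR (p NOR p)) NOR (t NOR t))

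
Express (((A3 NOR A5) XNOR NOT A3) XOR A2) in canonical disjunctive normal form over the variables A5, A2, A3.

(NOT A5 AND NOT A2 AND NOT A3) OR (NOT A5 AND NOT A2 AND A3) OR (A5 AND NOT A2 AND A3) OR (A5 AND A2 AND NOT A3)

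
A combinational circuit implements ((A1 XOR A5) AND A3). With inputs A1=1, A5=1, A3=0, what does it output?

Substituting: ((1 XOR 1) AND 0)
= 0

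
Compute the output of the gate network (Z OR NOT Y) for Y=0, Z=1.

Substituting: (1 OR NOT 0)
= 1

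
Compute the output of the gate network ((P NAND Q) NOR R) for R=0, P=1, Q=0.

Substituting: ((1 NAND 0) NOR 0)
= 0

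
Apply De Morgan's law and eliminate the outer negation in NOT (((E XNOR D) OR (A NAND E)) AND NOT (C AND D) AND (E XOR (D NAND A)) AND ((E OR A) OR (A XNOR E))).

NOT ((E XNOR D) OR (A NAND E)) OR (C AND D) OR NOT (E XOR (D NAND A)) OR NOT ((E OR A) OR (A XNOR E))
De Morgan's: NOT(AND of terms) = OR of negations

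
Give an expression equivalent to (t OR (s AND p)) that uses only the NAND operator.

((t NAND t) NAND (((s NAND p) NAND (s NAND p)) NAND ((s NAND p) NAND (s NAND p))))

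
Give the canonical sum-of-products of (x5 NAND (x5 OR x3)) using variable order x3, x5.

Σm(0, 2) = (NOT x3 AND NOT x5) OR (x3 AND NOT x5)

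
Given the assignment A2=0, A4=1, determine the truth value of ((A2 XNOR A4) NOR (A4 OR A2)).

Substituting: ((0 XNOR 1) NOR (1 OR 0))
= 0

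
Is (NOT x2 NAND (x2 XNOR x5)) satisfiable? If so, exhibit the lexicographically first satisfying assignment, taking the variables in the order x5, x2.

x5=0, x2=1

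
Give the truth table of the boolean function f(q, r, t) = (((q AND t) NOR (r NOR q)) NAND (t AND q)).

q | r | t | Output
------------------
0 | 0 | 0 | 1
0 | 0 | 1 | 1
0 | 1 | 0 | 1
0 | 1 | 1 | 1
1 | 0 | 0 | 1
1 | 0 | 1 | 1
1 | 1 | 0 | 1
1 | 1 | 1 | 1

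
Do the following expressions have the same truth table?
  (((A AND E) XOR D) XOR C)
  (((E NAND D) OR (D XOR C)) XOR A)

No. Counterexample: with D=0, C=0, A=0, E=0, Expression 1 = 0 but Expression 2 = 1.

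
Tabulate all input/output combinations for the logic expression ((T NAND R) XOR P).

T | R | P | Output
------------------
0 | 0 | 0 | 1
0 | 0 | 1 | 0
0 | 1 | 0 | 1
0 | 1 | 1 | 0
1 | 0 | 0 | 1
1 | 0 | 1 | 0
1 | 1 | 0 | 0
1 | 1 | 1 | 1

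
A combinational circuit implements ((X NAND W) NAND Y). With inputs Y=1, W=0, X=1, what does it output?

Substituting: ((1 NAND 0) NAND 1)
= 0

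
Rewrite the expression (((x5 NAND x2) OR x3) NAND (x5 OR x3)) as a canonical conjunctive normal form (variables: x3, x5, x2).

(x3 OR NOT x5 OR x2) AND (NOT x3 OR x5 OR x2) AND (NOT x3 OR x5 OR NOT x2) AND (NOT x3 OR NOT x5 OR x2) AND (NOT x3 OR NOT x5 OR NOT x2)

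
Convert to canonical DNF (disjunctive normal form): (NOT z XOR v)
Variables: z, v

(NOT z AND NOT v) OR (z AND v)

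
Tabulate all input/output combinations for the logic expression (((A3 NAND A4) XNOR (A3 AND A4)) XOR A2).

A3 | A4 | A2 | Output
---------------------
0 | 0 | 0 | 0
0 | 0 | 1 | 1
0 | 1 | 0 | 0
0 | 1 | 1 | 1
1 | 0 | 0 | 0
1 | 0 | 1 | 1
1 | 1 | 0 | 0
1 | 1 | 1 | 1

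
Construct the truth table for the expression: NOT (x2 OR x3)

x3 | x2 | Output
----------------
0 | 0 | 1
0 | 1 | 0
1 | 0 | 0
1 | 1 | 0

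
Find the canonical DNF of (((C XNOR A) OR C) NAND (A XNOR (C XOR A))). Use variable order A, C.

(NOT A AND C) OR (A AND NOT C) OR (A AND C)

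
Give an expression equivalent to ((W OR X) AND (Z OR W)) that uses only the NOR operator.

((((W NOR X) NOR (W NOR X)) NOR ((W NOR X) NOR (W NOR X))) NOR (((Z NOR W) NOR (Z NOR W)) NOR ((Z NOR W) NOR (Z NOR W))))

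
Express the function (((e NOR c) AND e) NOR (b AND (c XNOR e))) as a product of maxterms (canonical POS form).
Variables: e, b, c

ΠM(2, 7) = (e OR NOT b OR c) AND (NOT e OR NOT b OR NOT c)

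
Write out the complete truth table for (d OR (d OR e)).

d | e | Output
--------------
0 | 0 | 0
0 | 1 | 1
1 | 0 | 1
1 | 1 | 1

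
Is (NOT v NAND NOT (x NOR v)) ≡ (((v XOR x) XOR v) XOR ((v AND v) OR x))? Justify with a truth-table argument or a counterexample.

No. Counterexample: with v=0, x=0, Expression 1 = 1 but Expression 2 = 0.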